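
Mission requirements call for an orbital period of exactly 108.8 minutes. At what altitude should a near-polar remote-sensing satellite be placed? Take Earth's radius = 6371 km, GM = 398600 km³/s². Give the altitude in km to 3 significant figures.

T = 108.8 min = 6528.0 s.
From T = 2π√(a³/μ): a = (μ T²/4π²)^(1/3) = (398600 × 6528.0² / 4π²)^(1/3) = 7549 km.
Altitude h = a − R = 7549 − 6371 = 1178 km.

1180 km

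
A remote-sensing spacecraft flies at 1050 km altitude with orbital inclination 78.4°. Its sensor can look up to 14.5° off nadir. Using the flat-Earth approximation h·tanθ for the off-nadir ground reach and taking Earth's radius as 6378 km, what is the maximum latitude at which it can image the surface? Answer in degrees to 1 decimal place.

For a prograde orbit the ground track reaches latitude ±i = ±78.4°.
Sensor half-swath on the ground ≈ 1050·tan(14.5°) = 272 km = 2.44° of latitude.
Maximum observable latitude ≈ 78.4 + 2.44 = 80.8°.

80.8°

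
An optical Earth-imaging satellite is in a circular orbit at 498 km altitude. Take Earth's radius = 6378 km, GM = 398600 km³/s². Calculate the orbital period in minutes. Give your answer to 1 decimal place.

94.6 min

Semi-major axis a = 6378 + 498 = 6876 km. Period T = 2π√(a³/μ) = 2π√(6876³/398600) = 5674.3 s = 94.57 min.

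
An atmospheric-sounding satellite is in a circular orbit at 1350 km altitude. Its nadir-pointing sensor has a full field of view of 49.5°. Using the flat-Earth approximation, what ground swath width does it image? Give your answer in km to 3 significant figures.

1240 km

Half-angle = 49.5°/2 = 24.75°.
Swath width ≈ 2h·tan(θ/2) = 2 × 1350 × tan(24.75°) = 1244.7 km.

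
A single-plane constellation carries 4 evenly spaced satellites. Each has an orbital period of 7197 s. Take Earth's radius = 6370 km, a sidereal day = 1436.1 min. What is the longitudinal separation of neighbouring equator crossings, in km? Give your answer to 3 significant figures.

836 km

Single-satellite node shift = (7197.0/86166) × 360° = 30.07°.
With 4 satellites evenly phased, successive equator crossings are 30.07/4 = 7.517° apart.
That is 7.517 × 111.2 = 836 km at the equator.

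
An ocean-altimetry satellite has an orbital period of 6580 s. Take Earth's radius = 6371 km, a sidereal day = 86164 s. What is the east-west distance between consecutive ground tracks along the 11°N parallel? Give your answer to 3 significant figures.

3000 km

Node shift per orbit = (6580.0/86164) × 360° = 27.49°.
Equatorial spacing = 27.49 × 111.2 km/° = 3057 km.
At 11° latitude, spacing = 3057 × cos(11°) = 3001 km.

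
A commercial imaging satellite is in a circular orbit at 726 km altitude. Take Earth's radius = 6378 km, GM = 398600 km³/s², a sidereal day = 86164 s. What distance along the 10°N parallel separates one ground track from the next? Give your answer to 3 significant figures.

Semi-major axis a = 6378 + 726 = 7104 km. Period T = 2π√(a³/μ) = 2π√(7104³/398600) = 5958.9 s = 99.31 min.
Node shift per orbit = (5958.9/86164) × 360° = 24.90°.
Equatorial spacing = 24.90 × 111.3 km/° = 2771 km.
At 10° latitude, spacing = 2771 × cos(10°) = 2729 km.

2730 km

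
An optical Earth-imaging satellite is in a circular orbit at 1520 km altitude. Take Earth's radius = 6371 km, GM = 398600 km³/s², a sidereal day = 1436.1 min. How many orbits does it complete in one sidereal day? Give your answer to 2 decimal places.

Semi-major axis a = 6371 + 1520 = 7891 km. Period T = 2π√(a³/μ) = 2π√(7891³/398600) = 6976.0 s = 116.27 min.
Orbits per sidereal day = 86166 / 6976.0 = 12.352.

12.35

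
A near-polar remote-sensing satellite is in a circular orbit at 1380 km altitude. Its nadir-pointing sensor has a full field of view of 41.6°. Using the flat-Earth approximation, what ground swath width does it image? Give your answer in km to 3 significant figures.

1050 km

Half-angle = 41.6°/2 = 20.8°.
Swath width ≈ 2h·tan(θ/2) = 2 × 1380 × tan(20.8°) = 1048.4 km.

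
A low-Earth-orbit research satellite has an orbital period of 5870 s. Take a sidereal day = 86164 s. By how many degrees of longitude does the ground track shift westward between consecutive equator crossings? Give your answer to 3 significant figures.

During one orbit Earth rotates (5870.0 / 86164) × 360° = 24.53°.

24.5°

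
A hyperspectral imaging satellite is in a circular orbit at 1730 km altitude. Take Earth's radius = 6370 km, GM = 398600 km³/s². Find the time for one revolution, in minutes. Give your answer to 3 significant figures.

Semi-major axis a = 6370 + 1730 = 8100 km. Period T = 2π√(a³/μ) = 2π√(8100³/398600) = 7255.0 s = 120.92 min.

121 min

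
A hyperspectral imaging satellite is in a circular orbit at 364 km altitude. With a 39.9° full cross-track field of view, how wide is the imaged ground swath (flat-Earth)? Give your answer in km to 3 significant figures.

264 km

Half-angle = 39.9°/2 = 19.95°.
Swath width ≈ 2h·tan(θ/2) = 2 × 364 × tan(19.95°) = 264.3 km.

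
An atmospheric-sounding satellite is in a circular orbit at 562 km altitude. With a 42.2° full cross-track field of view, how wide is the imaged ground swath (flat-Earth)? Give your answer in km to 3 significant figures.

434 km

Half-angle = 42.2°/2 = 21.1°.
Swath width ≈ 2h·tan(θ/2) = 2 × 562 × tan(21.1°) = 433.7 km.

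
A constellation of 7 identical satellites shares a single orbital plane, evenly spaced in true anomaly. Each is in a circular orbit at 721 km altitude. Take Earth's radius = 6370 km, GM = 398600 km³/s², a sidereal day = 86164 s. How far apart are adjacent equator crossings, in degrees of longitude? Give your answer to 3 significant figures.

3.55°

Semi-major axis a = 6370 + 721 = 7091 km. Period T = 2π√(a³/μ) = 2π√(7091³/398600) = 5942.5 s = 99.04 min.
Single-satellite node shift = (5942.5/86164) × 360° = 24.83°.
With 7 satellites evenly phased, successive equator crossings are 24.83/7 = 3.547° apart.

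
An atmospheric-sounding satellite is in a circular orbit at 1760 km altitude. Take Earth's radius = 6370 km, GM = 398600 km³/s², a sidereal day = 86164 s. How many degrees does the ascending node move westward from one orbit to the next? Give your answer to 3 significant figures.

Semi-major axis a = 6370 + 1760 = 8130 km. Period T = 2π√(a³/μ) = 2π√(8130³/398600) = 7295.4 s = 121.59 min.
During one orbit Earth rotates (7295.4 / 86164) × 360° = 30.48°.

30.5°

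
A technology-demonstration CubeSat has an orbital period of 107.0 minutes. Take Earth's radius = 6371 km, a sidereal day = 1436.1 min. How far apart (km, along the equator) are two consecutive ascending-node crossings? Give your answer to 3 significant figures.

2980 km

T = 107.0 min = 6420.0 s.
During one orbit Earth rotates (6420.0 / 86166) × 360° = 26.82°.
At the equator that is 26.82° × (2π·6371/360) km/° = 26.82 × 111.2 = 2983 km.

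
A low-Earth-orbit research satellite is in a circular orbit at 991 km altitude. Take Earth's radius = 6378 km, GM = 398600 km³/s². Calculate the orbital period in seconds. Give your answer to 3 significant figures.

Semi-major axis a = 6378 + 991 = 7369 km. Period T = 2π√(a³/μ) = 2π√(7369³/398600) = 6295.4 s = 104.92 min.

6300 seconds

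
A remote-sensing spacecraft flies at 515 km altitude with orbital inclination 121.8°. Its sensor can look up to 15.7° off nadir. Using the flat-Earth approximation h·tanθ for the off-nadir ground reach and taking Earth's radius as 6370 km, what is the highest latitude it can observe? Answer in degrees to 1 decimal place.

Retrograde orbit: the ground track reaches ±(180° − i) = ±(180 − 121.8) = ±58.2°.
Sensor half-swath on the ground ≈ 515·tan(15.7°) = 145 km = 1.30° of latitude.
Maximum observable latitude ≈ 58.2 + 1.30 = 59.5°.

59.5°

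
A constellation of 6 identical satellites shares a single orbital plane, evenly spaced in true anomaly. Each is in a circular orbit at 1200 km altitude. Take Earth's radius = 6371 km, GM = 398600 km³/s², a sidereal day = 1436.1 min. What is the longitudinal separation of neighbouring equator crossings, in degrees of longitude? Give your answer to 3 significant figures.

Semi-major axis a = 6371 + 1200 = 7571 km. Period T = 2π√(a³/μ) = 2π√(7571³/398600) = 6556.0 s = 109.27 min.
Single-satellite node shift = (6556.0/86166) × 360° = 27.39°.
With 6 satellites evenly phased, successive equator crossings are 27.39/6 = 4.565° apart.

4.57°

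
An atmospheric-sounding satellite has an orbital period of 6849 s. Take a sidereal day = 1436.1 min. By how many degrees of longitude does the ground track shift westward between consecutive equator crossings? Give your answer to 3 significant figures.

During one orbit Earth rotates (6849.0 / 86166) × 360° = 28.61°.

28.6°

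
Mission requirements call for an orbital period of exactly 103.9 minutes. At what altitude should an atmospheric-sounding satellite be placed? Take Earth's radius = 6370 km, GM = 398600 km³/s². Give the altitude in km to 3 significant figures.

951 km

T = 103.9 min = 6234.0 s.
From T = 2π√(a³/μ): a = (μ T²/4π²)^(1/3) = (398600 × 6234.0² / 4π²)^(1/3) = 7321 km.
Altitude h = a − R = 7321 − 6370 = 951 km.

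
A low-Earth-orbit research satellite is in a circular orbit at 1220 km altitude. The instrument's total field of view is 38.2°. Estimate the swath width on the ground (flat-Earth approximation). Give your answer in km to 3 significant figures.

845 km

Half-angle = 38.2°/2 = 19.1°.
Swath width ≈ 2h·tan(θ/2) = 2 × 1220 × tan(19.1°) = 844.9 km.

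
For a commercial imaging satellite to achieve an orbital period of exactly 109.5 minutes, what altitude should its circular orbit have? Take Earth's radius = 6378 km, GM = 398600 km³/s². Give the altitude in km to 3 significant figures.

1200 km

T = 109.5 min = 6570.0 s.
From T = 2π√(a³/μ): a = (μ T²/4π²)^(1/3) = (398600 × 6570.0² / 4π²)^(1/3) = 7582 km.
Altitude h = a − R = 7582 − 6378 = 1204 km.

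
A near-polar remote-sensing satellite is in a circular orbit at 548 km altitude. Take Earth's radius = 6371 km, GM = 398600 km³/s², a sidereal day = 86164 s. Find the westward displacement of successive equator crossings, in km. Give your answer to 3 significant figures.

Semi-major axis a = 6371 + 548 = 6919 km. Period T = 2π√(a³/μ) = 2π√(6919³/398600) = 5727.6 s = 95.46 min.
During one orbit Earth rotates (5727.6 / 86164) × 360° = 23.93°.
At the equator that is 23.93° × (2π·6371/360) km/° = 23.93 × 111.2 = 2661 km.

2660 km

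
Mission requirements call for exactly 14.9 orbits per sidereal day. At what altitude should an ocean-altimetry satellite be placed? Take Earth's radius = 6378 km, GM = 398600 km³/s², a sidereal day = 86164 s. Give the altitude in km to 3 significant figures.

Required period T = 86164 / 14.9 = 5782.8 s.
From T = 2π√(a³/μ): a = (μ T²/4π²)^(1/3) = (398600 × 5782.8² / 4π²)^(1/3) = 6963 km.
Altitude h = a − R = 6963 − 6378 = 585 km.

585 km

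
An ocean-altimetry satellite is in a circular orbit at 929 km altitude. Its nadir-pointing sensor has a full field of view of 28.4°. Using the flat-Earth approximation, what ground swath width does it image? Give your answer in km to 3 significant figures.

Half-angle = 28.4°/2 = 14.2°.
Swath width ≈ 2h·tan(θ/2) = 2 × 929 × tan(14.2°) = 470.1 km.

470 km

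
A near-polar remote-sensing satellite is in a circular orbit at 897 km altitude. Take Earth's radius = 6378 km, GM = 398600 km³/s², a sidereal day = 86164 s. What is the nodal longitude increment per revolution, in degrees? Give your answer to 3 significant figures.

Semi-major axis a = 6378 + 897 = 7275 km. Period T = 2π√(a³/μ) = 2π√(7275³/398600) = 6175.3 s = 102.92 min.
During one orbit Earth rotates (6175.3 / 86164) × 360° = 25.80°.

25.8°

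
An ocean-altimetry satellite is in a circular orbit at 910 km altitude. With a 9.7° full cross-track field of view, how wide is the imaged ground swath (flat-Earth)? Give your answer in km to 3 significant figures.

154 km

Half-angle = 9.7°/2 = 4.85°.
Swath width ≈ 2h·tan(θ/2) = 2 × 910 × tan(4.85°) = 154.4 km.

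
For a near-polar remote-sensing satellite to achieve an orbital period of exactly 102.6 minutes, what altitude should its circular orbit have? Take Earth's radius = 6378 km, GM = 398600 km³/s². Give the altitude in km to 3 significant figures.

882 km

T = 102.6 min = 6156.0 s.
From T = 2π√(a³/μ): a = (μ T²/4π²)^(1/3) = (398600 × 6156.0² / 4π²)^(1/3) = 7260 km.
Altitude h = a − R = 7260 − 6378 = 882 km.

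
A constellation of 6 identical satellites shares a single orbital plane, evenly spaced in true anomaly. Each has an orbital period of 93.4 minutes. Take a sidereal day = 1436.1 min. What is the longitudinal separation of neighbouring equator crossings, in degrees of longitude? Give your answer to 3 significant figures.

T = 93.4 min = 5604.0 s.
Single-satellite node shift = (5604.0/86166) × 360° = 23.41°.
With 6 satellites evenly phased, successive equator crossings are 23.41/6 = 3.902° apart.

3.90°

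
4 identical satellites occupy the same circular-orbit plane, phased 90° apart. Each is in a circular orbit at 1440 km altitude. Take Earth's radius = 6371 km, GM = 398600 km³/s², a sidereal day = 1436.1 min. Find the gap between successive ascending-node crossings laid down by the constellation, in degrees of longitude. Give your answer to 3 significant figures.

Semi-major axis a = 6371 + 1440 = 7811 km. Period T = 2π√(a³/μ) = 2π√(7811³/398600) = 6870.2 s = 114.50 min.
Single-satellite node shift = (6870.2/86166) × 360° = 28.70°.
With 4 satellites evenly phased, successive equator crossings are 28.70/4 = 7.176° apart.

7.18°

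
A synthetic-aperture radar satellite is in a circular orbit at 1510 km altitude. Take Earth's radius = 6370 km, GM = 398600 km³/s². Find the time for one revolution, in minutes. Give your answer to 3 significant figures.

Semi-major axis a = 6370 + 1510 = 7880 km. Period T = 2π√(a³/μ) = 2π√(7880³/398600) = 6961.5 s = 116.02 min.

116 min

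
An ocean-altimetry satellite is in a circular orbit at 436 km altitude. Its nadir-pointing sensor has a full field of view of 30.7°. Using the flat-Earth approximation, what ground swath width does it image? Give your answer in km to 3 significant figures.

239 km

Half-angle = 30.7°/2 = 15.35°.
Swath width ≈ 2h·tan(θ/2) = 2 × 436 × tan(15.35°) = 239.4 km.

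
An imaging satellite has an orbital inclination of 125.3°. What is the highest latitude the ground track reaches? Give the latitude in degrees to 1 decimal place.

Retrograde orbit: the ground track reaches ±(180° − i) = ±(180 − 125.3) = ±54.7°.

54.7°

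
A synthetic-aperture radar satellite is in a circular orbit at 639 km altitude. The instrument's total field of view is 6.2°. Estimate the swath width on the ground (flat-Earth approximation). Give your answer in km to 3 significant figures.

69.2 km

Half-angle = 6.2°/2 = 3.1°.
Swath width ≈ 2h·tan(θ/2) = 2 × 639 × tan(3.1°) = 69.2 km.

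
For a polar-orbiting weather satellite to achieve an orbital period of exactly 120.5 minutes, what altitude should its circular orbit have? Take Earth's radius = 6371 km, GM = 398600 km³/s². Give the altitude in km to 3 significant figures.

1710 km

T = 120.5 min = 7230.0 s.
From T = 2π√(a³/μ): a = (μ T²/4π²)^(1/3) = (398600 × 7230.0² / 4π²)^(1/3) = 8081 km.
Altitude h = a − R = 8081 − 6371 = 1710 km.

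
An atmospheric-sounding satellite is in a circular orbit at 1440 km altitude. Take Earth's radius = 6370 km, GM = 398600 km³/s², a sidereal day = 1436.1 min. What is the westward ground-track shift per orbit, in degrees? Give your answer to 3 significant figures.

28.7°

Semi-major axis a = 6370 + 1440 = 7810 km. Period T = 2π√(a³/μ) = 2π√(7810³/398600) = 6868.9 s = 114.48 min.
During one orbit Earth rotates (6868.9 / 86166) × 360° = 28.70°.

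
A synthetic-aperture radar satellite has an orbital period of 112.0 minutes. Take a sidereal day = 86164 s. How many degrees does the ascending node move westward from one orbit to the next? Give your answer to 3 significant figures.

28.1°

T = 112.0 min = 6720.0 s.
During one orbit Earth rotates (6720.0 / 86164) × 360° = 28.08°.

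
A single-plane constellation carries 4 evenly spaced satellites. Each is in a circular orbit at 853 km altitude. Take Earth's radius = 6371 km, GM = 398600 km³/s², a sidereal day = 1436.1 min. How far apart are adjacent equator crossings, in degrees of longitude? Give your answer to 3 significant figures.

Semi-major axis a = 6371 + 853 = 7224 km. Period T = 2π√(a³/μ) = 2π√(7224³/398600) = 6110.5 s = 101.84 min.
Single-satellite node shift = (6110.5/86166) × 360° = 25.53°.
With 4 satellites evenly phased, successive equator crossings are 25.53/4 = 6.382° apart.

6.38°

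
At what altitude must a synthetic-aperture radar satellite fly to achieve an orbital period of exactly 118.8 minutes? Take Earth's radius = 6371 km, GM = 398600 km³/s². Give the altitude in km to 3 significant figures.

1630 km

T = 118.8 min = 7128.0 s.
From T = 2π√(a³/μ): a = (μ T²/4π²)^(1/3) = (398600 × 7128.0² / 4π²)^(1/3) = 8005 km.
Altitude h = a − R = 8005 − 6371 = 1634 km.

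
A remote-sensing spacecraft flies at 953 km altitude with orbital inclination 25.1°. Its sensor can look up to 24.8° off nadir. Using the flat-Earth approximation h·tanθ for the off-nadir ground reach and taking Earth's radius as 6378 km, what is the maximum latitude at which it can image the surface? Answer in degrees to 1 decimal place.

For a prograde orbit the ground track reaches latitude ±i = ±25.1°.
Sensor half-swath on the ground ≈ 953·tan(24.8°) = 440 km = 3.96° of latitude.
Maximum observable latitude ≈ 25.1 + 3.96 = 29.1°.

29.1°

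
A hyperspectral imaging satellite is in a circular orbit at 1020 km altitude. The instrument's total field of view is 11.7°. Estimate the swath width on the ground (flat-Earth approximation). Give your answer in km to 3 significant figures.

Half-angle = 11.7°/2 = 5.85°.
Swath width ≈ 2h·tan(θ/2) = 2 × 1020 × tan(5.85°) = 209.0 km.

209 km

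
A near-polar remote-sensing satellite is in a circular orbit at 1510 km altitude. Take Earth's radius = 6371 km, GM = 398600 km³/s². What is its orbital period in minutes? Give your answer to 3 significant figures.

116 min

Semi-major axis a = 6371 + 1510 = 7881 km. Period T = 2π√(a³/μ) = 2π√(7881³/398600) = 6962.8 s = 116.05 min.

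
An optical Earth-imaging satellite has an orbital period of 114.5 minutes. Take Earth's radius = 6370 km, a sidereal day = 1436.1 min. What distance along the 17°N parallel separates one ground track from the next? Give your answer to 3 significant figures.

T = 114.5 min = 6870.0 s.
Node shift per orbit = (6870.0/86166) × 360° = 28.70°.
Equatorial spacing = 28.70 × 111.2 km/° = 3191 km.
At 17° latitude, spacing = 3191 × cos(17°) = 3052 km.

3050 km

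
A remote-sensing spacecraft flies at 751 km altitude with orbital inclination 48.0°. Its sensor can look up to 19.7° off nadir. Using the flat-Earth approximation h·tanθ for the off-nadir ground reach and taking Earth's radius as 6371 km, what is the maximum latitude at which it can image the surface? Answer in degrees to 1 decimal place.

For a prograde orbit the ground track reaches latitude ±i = ±48.0°.
Sensor half-swath on the ground ≈ 751·tan(19.7°) = 269 km = 2.42° of latitude.
Maximum observable latitude ≈ 48.0 + 2.42 = 50.4°.

50.4°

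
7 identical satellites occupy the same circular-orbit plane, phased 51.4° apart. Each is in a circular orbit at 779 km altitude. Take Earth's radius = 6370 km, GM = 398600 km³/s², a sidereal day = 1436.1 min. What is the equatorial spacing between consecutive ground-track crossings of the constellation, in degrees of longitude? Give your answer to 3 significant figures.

Semi-major axis a = 6370 + 779 = 7149 km. Period T = 2π√(a³/μ) = 2π√(7149³/398600) = 6015.6 s = 100.26 min.
Single-satellite node shift = (6015.6/86166) × 360° = 25.13°.
With 7 satellites evenly phased, successive equator crossings are 25.13/7 = 3.590° apart.

3.59°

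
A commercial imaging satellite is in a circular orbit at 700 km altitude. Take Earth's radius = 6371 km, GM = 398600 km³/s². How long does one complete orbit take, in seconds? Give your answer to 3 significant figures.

Semi-major axis a = 6371 + 700 = 7071 km. Period T = 2π√(a³/μ) = 2π√(7071³/398600) = 5917.4 s = 98.62 min.

5920 seconds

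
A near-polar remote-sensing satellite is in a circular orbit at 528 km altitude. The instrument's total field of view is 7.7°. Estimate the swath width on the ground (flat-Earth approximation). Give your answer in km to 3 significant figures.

71.1 km

Half-angle = 7.7°/2 = 3.85°.
Swath width ≈ 2h·tan(θ/2) = 2 × 528 × tan(3.85°) = 71.1 km.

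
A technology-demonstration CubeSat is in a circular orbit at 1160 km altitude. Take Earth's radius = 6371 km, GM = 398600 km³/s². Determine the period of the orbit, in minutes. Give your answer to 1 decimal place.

Semi-major axis a = 6371 + 1160 = 7531 km. Period T = 2π√(a³/μ) = 2π√(7531³/398600) = 6504.1 s = 108.40 min.

108.4 min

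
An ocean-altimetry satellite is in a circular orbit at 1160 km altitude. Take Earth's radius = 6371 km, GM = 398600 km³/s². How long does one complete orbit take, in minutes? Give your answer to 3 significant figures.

108 min

Semi-major axis a = 6371 + 1160 = 7531 km. Period T = 2π√(a³/μ) = 2π√(7531³/398600) = 6504.1 s = 108.40 min.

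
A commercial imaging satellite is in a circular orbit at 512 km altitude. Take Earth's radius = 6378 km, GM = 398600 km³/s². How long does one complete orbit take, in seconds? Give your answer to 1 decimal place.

5691.7 seconds

Semi-major axis a = 6378 + 512 = 6890 km. Period T = 2π√(a³/μ) = 2π√(6890³/398600) = 5691.7 s = 94.86 min.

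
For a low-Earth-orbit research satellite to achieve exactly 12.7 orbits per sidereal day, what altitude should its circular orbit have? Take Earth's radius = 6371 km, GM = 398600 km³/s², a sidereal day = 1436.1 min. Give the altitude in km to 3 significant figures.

1380 km

Required period T = 86166 / 12.7 = 6784.7 s.
From T = 2π√(a³/μ): a = (μ T²/4π²)^(1/3) = (398600 × 6784.7² / 4π²)^(1/3) = 7746 km.
Altitude h = a − R = 7746 − 6371 = 1375 km.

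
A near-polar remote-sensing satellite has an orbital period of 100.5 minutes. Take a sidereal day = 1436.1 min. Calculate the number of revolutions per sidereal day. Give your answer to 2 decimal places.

14.29

T = 100.5 min = 6030.0 s.
Orbits per sidereal day = 86166 / 6030.0 = 14.290.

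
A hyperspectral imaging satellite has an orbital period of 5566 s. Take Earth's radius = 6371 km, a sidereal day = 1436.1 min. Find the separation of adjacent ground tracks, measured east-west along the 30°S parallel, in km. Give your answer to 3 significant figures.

Node shift per orbit = (5566.0/86166) × 360° = 23.25°.
Equatorial spacing = 23.25 × 111.2 km/° = 2586 km.
At 30° latitude, spacing = 2586 × cos(30°) = 2239 km.

2240 km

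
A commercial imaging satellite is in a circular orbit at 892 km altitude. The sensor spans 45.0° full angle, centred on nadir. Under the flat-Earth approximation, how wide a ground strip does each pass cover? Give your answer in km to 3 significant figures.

Half-angle = 45.0°/2 = 22.5°.
Swath width ≈ 2h·tan(θ/2) = 2 × 892 × tan(22.5°) = 739.0 km.

739 km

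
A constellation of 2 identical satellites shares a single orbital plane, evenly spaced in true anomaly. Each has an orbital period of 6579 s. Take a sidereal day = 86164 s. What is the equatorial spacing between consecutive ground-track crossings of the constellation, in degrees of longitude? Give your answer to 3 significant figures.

Single-satellite node shift = (6579.0/86164) × 360° = 27.49°.
With 2 satellites evenly phased, successive equator crossings are 27.49/2 = 13.744° apart.

13.7°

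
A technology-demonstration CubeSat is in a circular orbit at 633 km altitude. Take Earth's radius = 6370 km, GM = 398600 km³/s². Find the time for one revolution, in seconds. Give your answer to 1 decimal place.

Semi-major axis a = 6370 + 633 = 7003 km. Period T = 2π√(a³/μ) = 2π√(7003³/398600) = 5832.3 s = 97.20 min.

5832.3 seconds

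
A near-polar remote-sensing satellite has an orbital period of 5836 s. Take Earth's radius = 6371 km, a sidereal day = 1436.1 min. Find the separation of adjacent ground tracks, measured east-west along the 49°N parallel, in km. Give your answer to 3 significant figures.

1780 km

Node shift per orbit = (5836.0/86166) × 360° = 24.38°.
Equatorial spacing = 24.38 × 111.2 km/° = 2711 km.
At 49° latitude, spacing = 2711 × cos(49°) = 1779 km.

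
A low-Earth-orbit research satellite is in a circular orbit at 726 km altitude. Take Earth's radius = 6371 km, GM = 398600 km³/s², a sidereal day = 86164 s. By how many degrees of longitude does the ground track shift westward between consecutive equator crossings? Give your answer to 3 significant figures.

Semi-major axis a = 6371 + 726 = 7097 km. Period T = 2π√(a³/μ) = 2π√(7097³/398600) = 5950.1 s = 99.17 min.
During one orbit Earth rotates (5950.1 / 86164) × 360° = 24.86°.

24.9°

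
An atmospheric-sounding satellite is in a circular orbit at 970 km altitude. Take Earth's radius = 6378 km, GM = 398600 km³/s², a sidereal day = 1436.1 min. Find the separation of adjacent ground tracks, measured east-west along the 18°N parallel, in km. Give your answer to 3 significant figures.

Semi-major axis a = 6378 + 970 = 7348 km. Period T = 2π√(a³/μ) = 2π√(7348³/398600) = 6268.5 s = 104.48 min.
Node shift per orbit = (6268.5/86166) × 360° = 26.19°.
Equatorial spacing = 26.19 × 111.3 km/° = 2915 km.
At 18° latitude, spacing = 2915 × cos(18°) = 2773 km.

2770 km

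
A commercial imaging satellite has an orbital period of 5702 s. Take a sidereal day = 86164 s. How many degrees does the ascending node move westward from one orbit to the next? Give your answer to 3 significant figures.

23.8°

During one orbit Earth rotates (5702.0 / 86164) × 360° = 23.82°.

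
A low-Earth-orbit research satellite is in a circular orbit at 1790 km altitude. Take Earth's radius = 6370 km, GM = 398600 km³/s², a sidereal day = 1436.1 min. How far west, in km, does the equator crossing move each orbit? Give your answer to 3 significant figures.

Semi-major axis a = 6370 + 1790 = 8160 km. Period T = 2π√(a³/μ) = 2π√(8160³/398600) = 7335.8 s = 122.26 min.
During one orbit Earth rotates (7335.8 / 86166) × 360° = 30.65°.
At the equator that is 30.65° × (2π·6370/360) km/° = 30.65 × 111.2 = 3407 km.

3410 km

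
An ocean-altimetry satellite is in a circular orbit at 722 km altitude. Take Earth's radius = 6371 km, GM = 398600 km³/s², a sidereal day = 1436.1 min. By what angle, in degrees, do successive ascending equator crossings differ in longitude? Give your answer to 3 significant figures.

Semi-major axis a = 6371 + 722 = 7093 km. Period T = 2π√(a³/μ) = 2π√(7093³/398600) = 5945.1 s = 99.08 min.
During one orbit Earth rotates (5945.1 / 86166) × 360° = 24.84°.

24.8°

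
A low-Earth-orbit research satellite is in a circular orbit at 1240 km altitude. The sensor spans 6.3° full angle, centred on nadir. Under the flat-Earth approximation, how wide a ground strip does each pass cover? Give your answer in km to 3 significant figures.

136 km

Half-angle = 6.3°/2 = 3.15°.
Swath width ≈ 2h·tan(θ/2) = 2 × 1240 × tan(3.15°) = 136.5 km.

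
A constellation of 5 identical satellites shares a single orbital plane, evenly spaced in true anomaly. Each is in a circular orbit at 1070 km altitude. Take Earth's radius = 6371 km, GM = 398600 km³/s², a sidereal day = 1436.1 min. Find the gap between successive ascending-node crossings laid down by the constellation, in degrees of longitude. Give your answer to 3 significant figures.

Semi-major axis a = 6371 + 1070 = 7441 km. Period T = 2π√(a³/μ) = 2π√(7441³/398600) = 6387.9 s = 106.47 min.
Single-satellite node shift = (6387.9/86166) × 360° = 26.69°.
With 5 satellites evenly phased, successive equator crossings are 26.69/5 = 5.338° apart.

5.34°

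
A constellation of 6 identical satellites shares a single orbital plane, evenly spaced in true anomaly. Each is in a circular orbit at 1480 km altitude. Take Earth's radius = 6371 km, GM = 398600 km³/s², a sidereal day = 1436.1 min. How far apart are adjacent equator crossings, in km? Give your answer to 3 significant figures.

Semi-major axis a = 6371 + 1480 = 7851 km. Period T = 2π√(a³/μ) = 2π√(7851³/398600) = 6923.1 s = 115.38 min.
Single-satellite node shift = (6923.1/86166) × 360° = 28.92°.
With 6 satellites evenly phased, successive equator crossings are 28.92/6 = 4.821° apart.
That is 4.821 × 111.2 = 536 km at the equator.

536 km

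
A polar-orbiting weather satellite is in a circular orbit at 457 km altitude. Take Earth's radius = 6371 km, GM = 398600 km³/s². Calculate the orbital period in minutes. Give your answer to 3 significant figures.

Semi-major axis a = 6371 + 457 = 6828 km. Period T = 2π√(a³/μ) = 2π√(6828³/398600) = 5615.0 s = 93.58 min.

93.6 min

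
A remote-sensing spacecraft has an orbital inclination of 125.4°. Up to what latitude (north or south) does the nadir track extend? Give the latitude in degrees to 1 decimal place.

Retrograde orbit: the ground track reaches ±(180° − i) = ±(180 − 125.4) = ±54.6°.

54.6°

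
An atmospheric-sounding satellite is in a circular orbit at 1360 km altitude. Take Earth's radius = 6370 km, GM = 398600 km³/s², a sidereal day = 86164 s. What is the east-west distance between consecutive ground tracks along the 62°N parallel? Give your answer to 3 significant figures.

Semi-major axis a = 6370 + 1360 = 7730 km. Period T = 2π√(a³/μ) = 2π√(7730³/398600) = 6763.6 s = 112.73 min.
Node shift per orbit = (6763.6/86164) × 360° = 28.26°.
Equatorial spacing = 28.26 × 111.2 km/° = 3142 km.
At 62° latitude, spacing = 3142 × cos(62°) = 1475 km.

1470 km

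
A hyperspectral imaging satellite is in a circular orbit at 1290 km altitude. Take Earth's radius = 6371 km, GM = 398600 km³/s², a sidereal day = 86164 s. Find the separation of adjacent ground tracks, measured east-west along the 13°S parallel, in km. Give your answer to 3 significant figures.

3020 km

Semi-major axis a = 6371 + 1290 = 7661 km. Period T = 2π√(a³/μ) = 2π√(7661³/398600) = 6673.3 s = 111.22 min.
Node shift per orbit = (6673.3/86164) × 360° = 27.88°.
Equatorial spacing = 27.88 × 111.2 km/° = 3100 km.
At 13° latitude, spacing = 3100 × cos(13°) = 3021 km.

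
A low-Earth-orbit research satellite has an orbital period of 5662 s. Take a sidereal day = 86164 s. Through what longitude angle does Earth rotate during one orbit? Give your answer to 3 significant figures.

23.7°

During one orbit Earth rotates (5662.0 / 86164) × 360° = 23.66°.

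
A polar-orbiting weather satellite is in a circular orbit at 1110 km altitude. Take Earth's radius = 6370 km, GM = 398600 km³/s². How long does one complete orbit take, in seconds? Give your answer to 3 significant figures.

6440 seconds

Semi-major axis a = 6370 + 1110 = 7480 km. Period T = 2π√(a³/μ) = 2π√(7480³/398600) = 6438.2 s = 107.30 min.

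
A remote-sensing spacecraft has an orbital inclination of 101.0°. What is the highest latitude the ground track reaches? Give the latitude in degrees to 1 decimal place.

Retrograde orbit: the ground track reaches ±(180° − i) = ±(180 − 101.0) = ±79.0°.

79.0°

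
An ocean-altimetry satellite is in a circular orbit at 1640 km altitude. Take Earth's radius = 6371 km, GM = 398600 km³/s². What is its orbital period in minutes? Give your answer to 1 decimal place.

Semi-major axis a = 6371 + 1640 = 8011 km. Period T = 2π√(a³/μ) = 2π√(8011³/398600) = 7135.8 s = 118.93 min.

118.9 min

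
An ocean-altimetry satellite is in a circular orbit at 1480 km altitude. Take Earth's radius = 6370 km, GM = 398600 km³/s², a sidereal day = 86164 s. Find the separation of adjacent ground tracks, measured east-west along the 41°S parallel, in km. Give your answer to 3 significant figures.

Semi-major axis a = 6370 + 1480 = 7850 km. Period T = 2π√(a³/μ) = 2π√(7850³/398600) = 6921.7 s = 115.36 min.
Node shift per orbit = (6921.7/86164) × 360° = 28.92°.
Equatorial spacing = 28.92 × 111.2 km/° = 3215 km.
At 41° latitude, spacing = 3215 × cos(41°) = 2427 km.

2430 km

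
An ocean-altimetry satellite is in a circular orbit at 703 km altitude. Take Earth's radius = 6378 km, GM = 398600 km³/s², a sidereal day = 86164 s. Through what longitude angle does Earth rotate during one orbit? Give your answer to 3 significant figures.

24.8°

Semi-major axis a = 6378 + 703 = 7081 km. Period T = 2π√(a³/μ) = 2π√(7081³/398600) = 5930.0 s = 98.83 min.
During one orbit Earth rotates (5930.0 / 86164) × 360° = 24.78°.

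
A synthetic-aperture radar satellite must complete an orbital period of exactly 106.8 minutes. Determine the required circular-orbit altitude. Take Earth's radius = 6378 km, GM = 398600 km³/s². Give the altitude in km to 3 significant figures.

T = 106.8 min = 6408.0 s.
From T = 2π√(a³/μ): a = (μ T²/4π²)^(1/3) = (398600 × 6408.0² / 4π²)^(1/3) = 7457 km.
Altitude h = a − R = 7457 − 6378 = 1079 km.

1080 km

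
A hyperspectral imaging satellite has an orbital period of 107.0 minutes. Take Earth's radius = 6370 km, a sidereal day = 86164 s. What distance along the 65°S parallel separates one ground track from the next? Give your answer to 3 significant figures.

1260 km

T = 107.0 min = 6420.0 s.
Node shift per orbit = (6420.0/86164) × 360° = 26.82°.
Equatorial spacing = 26.82 × 111.2 km/° = 2982 km.
At 65° latitude, spacing = 2982 × cos(65°) = 1260 km.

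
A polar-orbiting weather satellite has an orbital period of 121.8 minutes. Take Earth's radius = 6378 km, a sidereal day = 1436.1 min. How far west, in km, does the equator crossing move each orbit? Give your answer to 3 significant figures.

3400 km

T = 121.8 min = 7308.0 s.
During one orbit Earth rotates (7308.0 / 86166) × 360° = 30.53°.
At the equator that is 30.53° × (2π·6378/360) km/° = 30.53 × 111.3 = 3399 km.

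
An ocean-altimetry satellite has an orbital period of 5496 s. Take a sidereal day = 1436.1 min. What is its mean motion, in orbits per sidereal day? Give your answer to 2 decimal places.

15.68

Orbits per sidereal day = 86166 / 5496.0 = 15.678.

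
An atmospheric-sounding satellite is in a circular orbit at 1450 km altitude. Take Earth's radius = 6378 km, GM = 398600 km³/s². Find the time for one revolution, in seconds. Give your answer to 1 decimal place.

Semi-major axis a = 6378 + 1450 = 7828 km. Period T = 2π√(a³/μ) = 2π√(7828³/398600) = 6892.7 s = 114.88 min.

6892.7 seconds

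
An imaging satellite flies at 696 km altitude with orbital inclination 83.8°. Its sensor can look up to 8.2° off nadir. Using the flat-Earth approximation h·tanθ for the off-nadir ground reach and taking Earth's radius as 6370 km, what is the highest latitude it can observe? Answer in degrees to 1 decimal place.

84.7°

For a prograde orbit the ground track reaches latitude ±i = ±83.8°.
Sensor half-swath on the ground ≈ 696·tan(8.2°) = 100 km = 0.90° of latitude.
Maximum observable latitude ≈ 83.8 + 0.90 = 84.7°.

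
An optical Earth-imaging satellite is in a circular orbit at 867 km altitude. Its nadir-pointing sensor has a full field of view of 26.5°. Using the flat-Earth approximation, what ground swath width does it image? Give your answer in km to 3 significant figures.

408 km

Half-angle = 26.5°/2 = 13.25°.
Swath width ≈ 2h·tan(θ/2) = 2 × 867 × tan(13.25°) = 408.3 km.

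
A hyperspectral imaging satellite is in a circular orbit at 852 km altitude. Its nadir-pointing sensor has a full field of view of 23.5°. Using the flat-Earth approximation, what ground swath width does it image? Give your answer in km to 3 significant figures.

354 km

Half-angle = 23.5°/2 = 11.75°.
Swath width ≈ 2h·tan(θ/2) = 2 × 852 × tan(11.75°) = 354.4 km.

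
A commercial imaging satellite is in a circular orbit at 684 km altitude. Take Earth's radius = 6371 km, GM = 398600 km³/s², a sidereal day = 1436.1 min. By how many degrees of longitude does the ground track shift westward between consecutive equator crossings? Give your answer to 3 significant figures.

Semi-major axis a = 6371 + 684 = 7055 km. Period T = 2π√(a³/μ) = 2π√(7055³/398600) = 5897.3 s = 98.29 min.
During one orbit Earth rotates (5897.3 / 86166) × 360° = 24.64°.

24.6°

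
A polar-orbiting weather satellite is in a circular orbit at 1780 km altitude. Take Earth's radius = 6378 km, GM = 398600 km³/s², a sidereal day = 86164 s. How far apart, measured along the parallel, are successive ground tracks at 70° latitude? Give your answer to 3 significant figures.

Semi-major axis a = 6378 + 1780 = 8158 km. Period T = 2π√(a³/μ) = 2π√(8158³/398600) = 7333.1 s = 122.22 min.
Node shift per orbit = (7333.1/86164) × 360° = 30.64°.
Equatorial spacing = 30.64 × 111.3 km/° = 3411 km.
At 70° latitude, spacing = 3411 × cos(70°) = 1166 km.

1170 km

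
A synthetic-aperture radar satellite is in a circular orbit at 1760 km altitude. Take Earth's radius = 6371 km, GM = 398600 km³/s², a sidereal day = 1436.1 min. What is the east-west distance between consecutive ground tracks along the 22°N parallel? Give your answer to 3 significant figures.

3140 km

Semi-major axis a = 6371 + 1760 = 8131 km. Period T = 2π√(a³/μ) = 2π√(8131³/398600) = 7296.7 s = 121.61 min.
Node shift per orbit = (7296.7/86166) × 360° = 30.49°.
Equatorial spacing = 30.49 × 111.2 km/° = 3390 km.
At 22° latitude, spacing = 3390 × cos(22°) = 3143 km.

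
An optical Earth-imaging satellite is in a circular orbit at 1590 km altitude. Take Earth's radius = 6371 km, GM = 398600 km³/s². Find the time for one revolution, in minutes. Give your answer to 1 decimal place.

Semi-major axis a = 6371 + 1590 = 7961 km. Period T = 2π√(a³/μ) = 2π√(7961³/398600) = 7069.1 s = 117.82 min.

117.8 min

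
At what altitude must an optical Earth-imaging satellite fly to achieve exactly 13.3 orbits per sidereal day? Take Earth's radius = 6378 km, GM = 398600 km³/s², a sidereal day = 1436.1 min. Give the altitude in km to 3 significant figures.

Required period T = 86166 / 13.3 = 6478.6 s.
From T = 2π√(a³/μ): a = (μ T²/4π²)^(1/3) = (398600 × 6478.6² / 4π²)^(1/3) = 7511 km.
Altitude h = a − R = 7511 − 6378 = 1133 km.

1130 km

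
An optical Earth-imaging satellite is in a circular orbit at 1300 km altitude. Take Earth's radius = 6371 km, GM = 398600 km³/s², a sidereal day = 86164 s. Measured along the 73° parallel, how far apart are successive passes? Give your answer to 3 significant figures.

908 km

Semi-major axis a = 6371 + 1300 = 7671 km. Period T = 2π√(a³/μ) = 2π√(7671³/398600) = 6686.4 s = 111.44 min.
Node shift per orbit = (6686.4/86164) × 360° = 27.94°.
Equatorial spacing = 27.94 × 111.2 km/° = 3106 km.
At 73° latitude, spacing = 3106 × cos(73°) = 908 km.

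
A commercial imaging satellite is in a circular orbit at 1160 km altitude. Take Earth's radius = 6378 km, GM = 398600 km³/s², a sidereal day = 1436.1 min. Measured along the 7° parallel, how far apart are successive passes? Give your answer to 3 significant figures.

Semi-major axis a = 6378 + 1160 = 7538 km. Period T = 2π√(a³/μ) = 2π√(7538³/398600) = 6513.2 s = 108.55 min.
Node shift per orbit = (6513.2/86166) × 360° = 27.21°.
Equatorial spacing = 27.21 × 111.3 km/° = 3029 km.
At 7° latitude, spacing = 3029 × cos(7°) = 3007 km.

3010 km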